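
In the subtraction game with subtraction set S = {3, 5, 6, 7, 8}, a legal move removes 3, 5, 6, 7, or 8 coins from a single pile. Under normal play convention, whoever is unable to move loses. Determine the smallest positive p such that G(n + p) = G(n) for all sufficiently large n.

n :  0  1  2  3  4  5  6  7  8  9 10 11 12 13 14 15 16 17 18 19 20 21 22 23
G :  0  0  0  1  1  1  2  2  2  3  3  0  0  0  1  1  1  2  2  2  3  3  0  0
G(n+11) = G(n) holds for n = 0,…,7 (a full window of length max(S) = 8), so the sequence is purely periodic with period 11.

11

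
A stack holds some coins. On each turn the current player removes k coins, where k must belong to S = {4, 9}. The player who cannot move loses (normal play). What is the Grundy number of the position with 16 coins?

0

n :  0  1  2  3  4  5  6  7  8  9 10 11 12 13 14 15 16
G :  0  0  0  0  1  1  1  1  0  2  2  2  1  0  0  0  0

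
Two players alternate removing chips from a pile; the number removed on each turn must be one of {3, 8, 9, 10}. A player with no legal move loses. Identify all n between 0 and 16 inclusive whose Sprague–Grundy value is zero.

0, 1, 2, 6, 7, 13

G(0) = 0
G(1) = mex{} = 0
G(2) = mex{} = 0
G(3) = mex{0} = 1
G(4) = mex{0} = 1
G(5) = mex{0} = 1
G(6) = mex{1} = 0
G(7) = mex{1} = 0
G(8) = mex{1,0} = 2
G(9) = mex{0,0,0} = 1
G(10) = mex{0,0,0,0} = 1
G(11) = mex{2,1,0,0} = 3
G(12) = mex{1,1,1,0} = 2
G(13) = mex{1,1,1,1} = 0
G(14) = mex{3,0,1,1} = 2
G(15) = mex{2,0,0,1} = 3
G(16) = mex{0,2,0,0} = 1
P-positions are exactly the n with G(n) = 0.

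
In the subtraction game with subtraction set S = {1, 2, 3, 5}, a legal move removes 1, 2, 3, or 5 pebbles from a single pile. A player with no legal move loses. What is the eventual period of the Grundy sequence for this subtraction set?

n :  0  1  2  3  4  5  6  7  8  9 10 11 12 13 14
G :  0  1  2  3  0  1  2  3  0  1  2  3  0  1  2
G(n+4) = G(n) holds for n = 0,…,4 (a full window of length max(S) = 5), so the sequence is purely periodic with period 4.

4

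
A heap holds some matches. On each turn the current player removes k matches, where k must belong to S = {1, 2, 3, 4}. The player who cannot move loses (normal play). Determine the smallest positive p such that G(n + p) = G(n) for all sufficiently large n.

5

G(0) = 0
G(1) = mex{0} = 1
G(2) = mex{1,0} = 2
G(3) = mex{2,1,0} = 3
G(4) = mex{3,2,1,0} = 4
G(5) = mex{4,3,2,1} = 0
G(6) = mex{0,4,3,2} = 1
G(7) = mex{1,0,4,3} = 2
G(8) = mex{2,1,0,4} = 3
G(9) = mex{3,2,1,0} = 4
G(10) = mex{4,3,2,1} = 0
G(11) = mex{0,4,3,2} = 1
G(12) = mex{1,0,4,3} = 2
G(13) = mex{2,1,0,4} = 3
G(14) = mex{3,2,1,0} = 4
G(n+5) = G(n) holds for n = 0,…,3 (a full window of length max(S) = 4), so the sequence is purely periodic with period 5.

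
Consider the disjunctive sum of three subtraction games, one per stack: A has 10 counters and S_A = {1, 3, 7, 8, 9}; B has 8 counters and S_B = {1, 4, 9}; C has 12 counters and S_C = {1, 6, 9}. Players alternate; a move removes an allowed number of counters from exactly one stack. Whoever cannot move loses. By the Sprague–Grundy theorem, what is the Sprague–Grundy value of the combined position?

3

Stack A, S = {1, 3, 7, 8, 9}:
n :  0  1  2  3  4  5  6  7  8  9 10
G :  0  1  0  1  0  1  0  1  2  3  2
G_A(10) = 2.
Stack B, S = {1, 4, 9}:
G(0) = 0
G(1) = mex{0} = 1
G(2) = mex{1} = 0
G(3) = mex{0} = 1
G(4) = mex{1,0} = 2
G(5) = mex{2,1} = 0
G(6) = mex{0,0} = 1
G(7) = mex{1,1} = 0
G(8) = mex{0,2} = 1
G_B(8) = 1.
Stack C, S = {1, 6, 9}:
G(0) = 0
G(1) = mex{0} = 1
G(2) = mex{1} = 0
G(3) = mex{0} = 1
G(4) = mex{1} = 0
G(5) = mex{0} = 1
G(6) = mex{1,0} = 2
G(7) = mex{2,1} = 0
G(8) = mex{0,0} = 1
G(9) = mex{1,1,0} = 2
G(10) = mex{2,0,1} = 3
G(11) = mex{3,1,0} = 2
G(12) = mex{2,2,1} = 0
G_C(12) = 0.
Combined Grundy value = 2 ⊕ 1 ⊕ 0 = 3.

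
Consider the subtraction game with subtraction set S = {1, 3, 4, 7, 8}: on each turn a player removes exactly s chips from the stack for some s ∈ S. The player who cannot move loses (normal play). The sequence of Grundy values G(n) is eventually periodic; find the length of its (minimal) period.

11

G(0) = 0
G(1) = mex{0} = 1
G(2) = mex{1} = 0
G(3) = mex{0,0} = 1
G(4) = mex{1,1,0} = 2
G(5) = mex{2,0,1} = 3
G(6) = mex{3,1,0} = 2
G(7) = mex{2,2,1,0} = 3
G(8) = mex{3,3,2,1,0} = 4
G(9) = mex{4,2,3,0,1} = 5
G(10) = mex{5,3,2,1,0} = 4
G(11) = mex{4,4,3,2,1} = 0
G(12) = mex{0,5,4,3,2} = 1
G(13) = mex{1,4,5,2,3} = 0
G(14) = mex{0,0,4,3,2} = 1
G(15) = mex{1,1,0,4,3} = 2
G(16) = mex{2,0,1,5,4} = 3
G(17) = mex{3,1,0,4,5} = 2
G(18) = mex{2,2,1,0,4} = 3
G(19) = mex{3,3,2,1,0} = 4
G(20) = mex{4,2,3,0,1} = 5
G(21) = mex{5,3,2,1,0} = 4
G(22) = mex{4,4,3,2,1} = 0
G(23) = mex{0,5,4,3,2} = 1
G(n+11) = G(n) holds for n = 0,…,7 (a full window of length max(S) = 8), so the sequence is purely periodic with period 11.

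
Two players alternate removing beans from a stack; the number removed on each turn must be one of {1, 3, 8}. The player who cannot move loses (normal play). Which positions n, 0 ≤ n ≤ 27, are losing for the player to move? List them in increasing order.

0, 2, 4, 6, 11, 13, 15, 17, 22, 24, 26

n :  0  1  2  3  4  5  6  7  8  9 10 11 12 13 14 15 16 17 18 19 20 21 22 23 24 25 26 27
G :  0  1  0  1  0  1  0  1  2  3  2  0  1  0  1  0  1  0  1  2  3  2  0  1  0  1  0  1
P-positions are exactly the n with G(n) = 0.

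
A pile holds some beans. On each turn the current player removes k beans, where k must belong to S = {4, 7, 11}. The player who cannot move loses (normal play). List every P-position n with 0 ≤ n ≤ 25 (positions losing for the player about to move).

0, 1, 2, 3, 15, 16, 17, 18

G(0) = 0
G(1) = mex{} = 0
G(2) = mex{} = 0
G(3) = mex{} = 0
G(4) = mex{0} = 1
G(5) = mex{0} = 1
G(6) = mex{0} = 1
G(7) = mex{0,0} = 1
G(8) = mex{1,0} = 2
G(9) = mex{1,0} = 2
G(10) = mex{1,0} = 2
G(11) = mex{1,1,0} = 2
G(12) = mex{2,1,0} = 3
G(13) = mex{2,1,0} = 3
G(14) = mex{2,1,0} = 3
G(15) = mex{2,2,1} = 0
G(16) = mex{3,2,1} = 0
G(17) = mex{3,2,1} = 0
G(18) = mex{3,2,1} = 0
G(19) = mex{0,3,2} = 1
G(20) = mex{0,3,2} = 1
G(21) = mex{0,3,2} = 1
G(22) = mex{0,0,2} = 1
G(23) = mex{1,0,3} = 2
G(24) = mex{1,0,3} = 2
G(25) = mex{1,0,3} = 2
P-positions are exactly the n with G(n) = 0.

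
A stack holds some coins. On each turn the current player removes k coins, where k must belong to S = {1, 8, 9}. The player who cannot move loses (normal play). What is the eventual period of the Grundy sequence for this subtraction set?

16

n :  0  1  2  3  4  5  6  7  8  9 10 11 12 13 14 15 16 17 18 19 20 21 22 23 24 25 26 27 28 29 30 31 32 33
G :  0  1  0  1  0  1  0  1  2  3  2  3  2  3  2  3  0  1  0  1  0  1  0  1  2  3  2  3  2  3  2  3  0  1
G(n+16) = G(n) holds for n = 0,…,8 (a full window of length max(S) = 9), so the sequence is purely periodic with period 16.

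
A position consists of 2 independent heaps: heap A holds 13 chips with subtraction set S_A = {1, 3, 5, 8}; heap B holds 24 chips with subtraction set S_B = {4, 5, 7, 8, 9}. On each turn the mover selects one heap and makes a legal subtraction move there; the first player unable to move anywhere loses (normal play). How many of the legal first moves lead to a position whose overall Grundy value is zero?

Heap A, S = {1, 3, 5, 8}:
n :  0  1  2  3  4  5  6  7  8  9 10 11 12 13
G :  0  1  0  1  0  1  0  1  2  3  2  3  2  0
G_A(13) = 0.
Heap B, S = {4, 5, 7, 8, 9}:
G(0) = 0
G(1) = mex{} = 0
G(2) = mex{} = 0
G(3) = mex{} = 0
G(4) = mex{0} = 1
G(5) = mex{0,0} = 1
G(6) = mex{0,0} = 1
G(7) = mex{0,0,0} = 1
G(8) = mex{1,0,0,0} = 2
G(9) = mex{1,1,0,0,0} = 2
G(10) = mex{1,1,0,0,0} = 2
G(11) = mex{1,1,1,0,0} = 2
G(12) = mex{2,1,1,1,0} = 3
G(13) = mex{2,2,1,1,1} = 0
G(14) = mex{2,2,1,1,1} = 0
G(15) = mex{2,2,2,1,1} = 0
G(16) = mex{3,2,2,2,1} = 0
G(17) = mex{0,3,2,2,2} = 1
G(18) = mex{0,0,2,2,2} = 1
G(19) = mex{0,0,3,2,2} = 1
G(20) = mex{0,0,0,3,2} = 1
G(21) = mex{1,0,0,0,3} = 2
G(22) = mex{1,1,0,0,0} = 2
G(23) = mex{1,1,0,0,0} = 2
G(24) = mex{1,1,1,0,0} = 2
G_B(24) = 2.
Combined Grundy value = 0 ⊕ 2 = 2.
A winning move leaves total XOR = 0, i.e. changes one component's Grundy value g to g ⊕ X where X is the current total.
Heap A: need g' = 0⊕2 = 2. Options: 13−1→G=2, 13−3→G=2, 13−5→G=2, 13−8→G=1. Hits: 3.
Heap B: need g' = 2⊕2 = 0. Options: 24−4→G=1, 24−5→G=1, 24−7→G=1, 24−8→G=0, 24−9→G=0. Hits: 2.

5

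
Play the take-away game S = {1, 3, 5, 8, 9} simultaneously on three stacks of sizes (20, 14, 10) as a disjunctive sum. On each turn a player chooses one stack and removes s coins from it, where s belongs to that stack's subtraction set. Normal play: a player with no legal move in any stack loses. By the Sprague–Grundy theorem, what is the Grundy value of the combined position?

All stacks use S = {1, 3, 5, 8, 9}:
G(0) = 0
G(1) = mex{0} = 1
G(2) = mex{1} = 0
G(3) = mex{0,0} = 1
G(4) = mex{1,1} = 0
G(5) = mex{0,0,0} = 1
G(6) = mex{1,1,1} = 0
G(7) = mex{0,0,0} = 1
G(8) = mex{1,1,1,0} = 2
G(9) = mex{2,0,0,1,0} = 3
G(10) = mex{3,1,1,0,1} = 2
G(11) = mex{2,2,0,1,0} = 3
G(12) = mex{3,3,1,0,1} = 2
G(13) = mex{2,2,2,1,0} = 3
G(14) = mex{3,3,3,0,1} = 2
G(15) = mex{2,2,2,1,0} = 3
G(16) = mex{3,3,3,2,1} = 0
G(17) = mex{0,2,2,3,2} = 1
G(18) = mex{1,3,3,2,3} = 0
G(19) = mex{0,0,2,3,2} = 1
G(20) = mex{1,1,3,2,3} = 0
Stack A: G(20) = 0.
Stack B: G(14) = 2.
Stack C: G(10) = 2.
Combined Grundy value = 0 ⊕ 2 ⊕ 2 = 0.

0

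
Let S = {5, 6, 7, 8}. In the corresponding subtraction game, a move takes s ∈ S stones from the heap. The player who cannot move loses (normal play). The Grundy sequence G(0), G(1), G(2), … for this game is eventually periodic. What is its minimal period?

G(0) = 0
G(1) = mex{} = 0
G(2) = mex{} = 0
G(3) = mex{} = 0
G(4) = mex{} = 0
G(5) = mex{0} = 1
G(6) = mex{0,0} = 1
G(7) = mex{0,0,0} = 1
G(8) = mex{0,0,0,0} = 1
G(9) = mex{0,0,0,0} = 1
G(10) = mex{1,0,0,0} = 2
G(11) = mex{1,1,0,0} = 2
G(12) = mex{1,1,1,0} = 2
G(13) = mex{1,1,1,1} = 0
G(14) = mex{1,1,1,1} = 0
G(15) = mex{2,1,1,1} = 0
G(16) = mex{2,2,1,1} = 0
G(17) = mex{2,2,2,1} = 0
G(18) = mex{0,2,2,2} = 1
G(19) = mex{0,0,2,2} = 1
G(20) = mex{0,0,0,2} = 1
G(21) = mex{0,0,0,0} = 1
G(22) = mex{0,0,0,0} = 1
G(23) = mex{1,0,0,0} = 2
G(24) = mex{1,1,0,0} = 2
G(25) = mex{1,1,1,0} = 2
G(26) = mex{1,1,1,1} = 0
G(27) = mex{1,1,1,1} = 0
G(n+13) = G(n) holds for n = 0,…,7 (a full window of length max(S) = 8), so the sequence is purely periodic with period 13.

13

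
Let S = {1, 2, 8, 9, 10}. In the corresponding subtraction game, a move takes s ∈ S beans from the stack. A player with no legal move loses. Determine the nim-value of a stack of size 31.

n :  0  1  2  3  4  5  6  7  8  9 10 11 12 13 14 15 16 17 18 19 20 21 22 23 24 25 26 27 28 29 30 31
G :  0  1  2  0  1  2  0  1  2  3  4  5  3  4  5  3  4  0  1  2  0  1  2  0  1  2  3  4  5  3  4  5

5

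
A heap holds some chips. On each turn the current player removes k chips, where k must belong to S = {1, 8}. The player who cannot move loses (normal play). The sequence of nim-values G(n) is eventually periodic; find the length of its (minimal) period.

n :  0  1  2  3  4  5  6  7  8  9 10 11 12 13 14 15 16 17 18 19
G :  0  1  0  1  0  1  0  1  2  0  1  0  1  0  1  0  1  2  0  1
G(n+9) = G(n) holds for n = 0,…,7 (a full window of length max(S) = 8), so the sequence is purely periodic with period 9.

9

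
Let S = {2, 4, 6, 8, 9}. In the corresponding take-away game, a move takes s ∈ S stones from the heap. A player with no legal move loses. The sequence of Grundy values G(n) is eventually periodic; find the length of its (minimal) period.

G(0) = 0
G(1) = mex{} = 0
G(2) = mex{0} = 1
G(3) = mex{0} = 1
G(4) = mex{1,0} = 2
G(5) = mex{1,0} = 2
G(6) = mex{2,1,0} = 3
G(7) = mex{2,1,0} = 3
G(8) = mex{3,2,1,0} = 4
G(9) = mex{3,2,1,0,0} = 4
G(10) = mex{4,3,2,1,0} = 5
G(11) = mex{4,3,2,1,1} = 0
G(12) = mex{5,4,3,2,1} = 0
G(13) = mex{0,4,3,2,2} = 1
G(14) = mex{0,5,4,3,2} = 1
G(15) = mex{1,0,4,3,3} = 2
G(16) = mex{1,0,5,4,3} = 2
G(17) = mex{2,1,0,4,4} = 3
G(18) = mex{2,1,0,5,4} = 3
G(19) = mex{3,2,1,0,5} = 4
G(20) = mex{3,2,1,0,0} = 4
G(21) = mex{4,3,2,1,0} = 5
G(22) = mex{4,3,2,1,1} = 0
G(23) = mex{5,4,3,2,1} = 0
G(n+11) = G(n) holds for n = 0,…,8 (a full window of length max(S) = 9), so the sequence is purely periodic with period 11.

11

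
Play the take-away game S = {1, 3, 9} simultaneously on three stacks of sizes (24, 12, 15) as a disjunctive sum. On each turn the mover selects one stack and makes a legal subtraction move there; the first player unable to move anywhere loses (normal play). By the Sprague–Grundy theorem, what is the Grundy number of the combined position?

1

All stacks use S = {1, 3, 9}:
n :  0  1  2  3  4  5  6  7  8  9 10 11 12 13 14 15 16 17 18 19 20 21 22 23 24
G :  0  1  0  1  0  1  0  1  0  1  0  1  0  1  0  1  0  1  0  1  0  1  0  1  0
Stack A: G(24) = 0.
Stack B: G(12) = 0.
Stack C: G(15) = 1.
Combined Grundy value = 0 ⊕ 0 ⊕ 1 = 1.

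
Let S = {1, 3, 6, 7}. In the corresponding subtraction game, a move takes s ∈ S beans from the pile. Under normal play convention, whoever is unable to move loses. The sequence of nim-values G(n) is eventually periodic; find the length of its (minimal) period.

12

n :  0  1  2  3  4  5  6  7  8  9 10 11 12 13 14 15 16 17 18 19 20 21 22 23 24 25
G :  0  1  0  1  0  1  2  3  2  3  2  3  0  1  0  1  0  1  2  3  2  3  2  3  0  1
G(n+12) = G(n) holds for n = 0,…,6 (a full window of length max(S) = 7), so the sequence is purely periodic with period 12.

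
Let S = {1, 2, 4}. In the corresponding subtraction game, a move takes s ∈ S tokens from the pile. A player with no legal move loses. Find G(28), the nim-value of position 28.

1

G(0) = 0
G(1) = mex{0} = 1
G(2) = mex{1,0} = 2
G(3) = mex{2,1} = 0
G(4) = mex{0,2,0} = 1
G(5) = mex{1,0,1} = 2
G(6) = mex{2,1,2} = 0
G(7) = mex{0,2,0} = 1
G(8) = mex{1,0,1} = 2
G(9) = mex{2,1,2} = 0
G(10) = mex{0,2,0} = 1
G(11) = mex{1,0,1} = 2
G(12) = mex{2,1,2} = 0
G(13) = mex{0,2,0} = 1
G(14) = mex{1,0,1} = 2
G(15) = mex{2,1,2} = 0
G(16) = mex{0,2,0} = 1
G(17) = mex{1,0,1} = 2
G(18) = mex{2,1,2} = 0
G(19) = mex{0,2,0} = 1
G(20) = mex{1,0,1} = 2
G(21) = mex{2,1,2} = 0
G(22) = mex{0,2,0} = 1
G(23) = mex{1,0,1} = 2
G(24) = mex{2,1,2} = 0
G(25) = mex{0,2,0} = 1
G(26) = mex{1,0,1} = 2
G(27) = mex{2,1,2} = 0
G(28) = mex{0,2,0} = 1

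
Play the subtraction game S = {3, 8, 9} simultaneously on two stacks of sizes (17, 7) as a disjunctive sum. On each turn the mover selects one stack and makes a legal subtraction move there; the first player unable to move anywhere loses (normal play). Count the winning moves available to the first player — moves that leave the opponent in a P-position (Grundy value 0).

All stacks use S = {3, 8, 9}:
G(0) = 0
G(1) = mex{} = 0
G(2) = mex{} = 0
G(3) = mex{0} = 1
G(4) = mex{0} = 1
G(5) = mex{0} = 1
G(6) = mex{1} = 0
G(7) = mex{1} = 0
G(8) = mex{1,0} = 2
G(9) = mex{0,0,0} = 1
G(10) = mex{0,0,0} = 1
G(11) = mex{2,1,0} = 3
G(12) = mex{1,1,1} = 0
G(13) = mex{1,1,1} = 0
G(14) = mex{3,0,1} = 2
G(15) = mex{0,0,0} = 1
G(16) = mex{0,2,0} = 1
G(17) = mex{2,1,2} = 0
Stack A: G(17) = 0.
Stack B: G(7) = 0.
Combined Grundy value = 0 ⊕ 0 = 0.
A winning move leaves total XOR = 0, i.e. changes one component's Grundy value g to g ⊕ X where X is the current total.
Stack A: target g' = 0⊕0 = 0, but every legal move changes the Grundy value (mex property), so 0 moves.
Stack B: target g' = 0⊕0 = 0, but every legal move changes the Grundy value (mex property), so 0 moves.

0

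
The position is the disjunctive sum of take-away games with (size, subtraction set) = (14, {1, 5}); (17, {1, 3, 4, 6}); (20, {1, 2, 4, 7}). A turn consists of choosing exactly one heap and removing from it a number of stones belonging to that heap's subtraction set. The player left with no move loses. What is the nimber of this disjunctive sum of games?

3

Heap A, S = {1, 5}:
G(0) = 0
G(1) = mex{0} = 1
G(2) = mex{1} = 0
G(3) = mex{0} = 1
G(4) = mex{1} = 0
G(5) = mex{0,0} = 1
G(6) = mex{1,1} = 0
G(7) = mex{0,0} = 1
G(8) = mex{1,1} = 0
G(9) = mex{0,0} = 1
G(10) = mex{1,1} = 0
G(11) = mex{0,0} = 1
G(12) = mex{1,1} = 0
G(13) = mex{0,0} = 1
G(14) = mex{1,1} = 0
G_A(14) = 0.
Heap B, S = {1, 3, 4, 6}:
n :  0  1  2  3  4  5  6  7  8  9 10 11 12 13 14 15 16 17
G :  0  1  0  1  2  3  2  0  1  0  1  2  3  2  0  1  0  1
G_B(17) = 1.
Heap C, S = {1, 2, 4, 7}:
G(0) = 0
G(1) = mex{0} = 1
G(2) = mex{1,0} = 2
G(3) = mex{2,1} = 0
G(4) = mex{0,2,0} = 1
G(5) = mex{1,0,1} = 2
G(6) = mex{2,1,2} = 0
G(7) = mex{0,2,0,0} = 1
G(8) = mex{1,0,1,1} = 2
G(9) = mex{2,1,2,2} = 0
G(10) = mex{0,2,0,0} = 1
G(11) = mex{1,0,1,1} = 2
G(12) = mex{2,1,2,2} = 0
G(13) = mex{0,2,0,0} = 1
G(14) = mex{1,0,1,1} = 2
G(15) = mex{2,1,2,2} = 0
G(16) = mex{0,2,0,0} = 1
G(17) = mex{1,0,1,1} = 2
G(18) = mex{2,1,2,2} = 0
G(19) = mex{0,2,0,0} = 1
G(20) = mex{1,0,1,1} = 2
G_C(20) = 2.
Combined Grundy value = 0 ⊕ 1 ⊕ 2 = 3.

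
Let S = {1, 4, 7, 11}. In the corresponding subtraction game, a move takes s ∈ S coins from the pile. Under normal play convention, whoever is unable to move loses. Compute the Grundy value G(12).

G(0) = 0
G(1) = mex{0} = 1
G(2) = mex{1} = 0
G(3) = mex{0} = 1
G(4) = mex{1,0} = 2
G(5) = mex{2,1} = 0
G(6) = mex{0,0} = 1
G(7) = mex{1,1,0} = 2
G(8) = mex{2,2,1} = 0
G(9) = mex{0,0,0} = 1
G(10) = mex{1,1,1} = 0
G(11) = mex{0,2,2,0} = 1
G(12) = mex{1,0,0,1} = 2

2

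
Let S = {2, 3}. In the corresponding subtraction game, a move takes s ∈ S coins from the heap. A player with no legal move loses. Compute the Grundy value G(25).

0

G(0) = 0
G(1) = mex{} = 0
G(2) = mex{0} = 1
G(3) = mex{0,0} = 1
G(4) = mex{1,0} = 2
G(5) = mex{1,1} = 0
G(6) = mex{2,1} = 0
G(7) = mex{0,2} = 1
G(8) = mex{0,0} = 1
G(9) = mex{1,0} = 2
G(10) = mex{1,1} = 0
G(11) = mex{2,1} = 0
G(12) = mex{0,2} = 1
G(13) = mex{0,0} = 1
G(14) = mex{1,0} = 2
G(15) = mex{1,1} = 0
G(16) = mex{2,1} = 0
G(17) = mex{0,2} = 1
G(18) = mex{0,0} = 1
G(19) = mex{1,0} = 2
G(20) = mex{1,1} = 0
G(21) = mex{2,1} = 0
G(22) = mex{0,2} = 1
G(23) = mex{0,0} = 1
G(24) = mex{1,0} = 2
G(25) = mex{1,1} = 0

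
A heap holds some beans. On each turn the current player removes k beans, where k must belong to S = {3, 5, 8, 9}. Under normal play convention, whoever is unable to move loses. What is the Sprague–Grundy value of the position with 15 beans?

G(0) = 0
G(1) = mex{} = 0
G(2) = mex{} = 0
G(3) = mex{0} = 1
G(4) = mex{0} = 1
G(5) = mex{0,0} = 1
G(6) = mex{1,0} = 2
G(7) = mex{1,0} = 2
G(8) = mex{1,1,0} = 2
G(9) = mex{2,1,0,0} = 3
G(10) = mex{2,1,0,0} = 3
G(11) = mex{2,2,1,0} = 3
G(12) = mex{3,2,1,1} = 0
G(13) = mex{3,2,1,1} = 0
G(14) = mex{3,3,2,1} = 0
G(15) = mex{0,3,2,2} = 1

1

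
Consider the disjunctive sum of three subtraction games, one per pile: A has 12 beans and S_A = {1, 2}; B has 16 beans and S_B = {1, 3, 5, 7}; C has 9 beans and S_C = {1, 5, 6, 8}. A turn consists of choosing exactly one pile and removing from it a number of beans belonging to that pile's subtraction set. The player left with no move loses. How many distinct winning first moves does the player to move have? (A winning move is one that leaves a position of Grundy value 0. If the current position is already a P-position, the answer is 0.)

1

Pile A, S = {1, 2}:
n :  0  1  2  3  4  5  6  7  8  9 10 11 12
G :  0  1  2  0  1  2  0  1  2  0  1  2  0
G_A(12) = 0.
Pile B, S = {1, 3, 5, 7}:
n :  0  1  2  3  4  5  6  7  8  9 10 11 12 13 14 15 16
G :  0  1  0  1  0  1  0  1  0  1  0  1  0  1  0  1  0
G_B(16) = 0.
Pile C, S = {1, 5, 6, 8}:
G(0) = 0
G(1) = mex{0} = 1
G(2) = mex{1} = 0
G(3) = mex{0} = 1
G(4) = mex{1} = 0
G(5) = mex{0,0} = 1
G(6) = mex{1,1,0} = 2
G(7) = mex{2,0,1} = 3
G(8) = mex{3,1,0,0} = 2
G(9) = mex{2,0,1,1} = 3
G_C(9) = 3.
Combined Grundy value = 0 ⊕ 0 ⊕ 3 = 3.
A winning move leaves total XOR = 0, i.e. changes one component's Grundy value g to g ⊕ X where X is the current total.
Pile A: need g' = 0⊕3 = 3. Options: 12−1→G=2, 12−2→G=1. Hits: 0.
Pile B: need g' = 0⊕3 = 3. Options: 16−1→G=1, 16−3→G=1, 16−5→G=1, 16−7→G=1. Hits: 0.
Pile C: need g' = 3⊕3 = 0. Options: 9−1→G=2, 9−5→G=0, 9−6→G=1, 9−8→G=1. Hits: 1.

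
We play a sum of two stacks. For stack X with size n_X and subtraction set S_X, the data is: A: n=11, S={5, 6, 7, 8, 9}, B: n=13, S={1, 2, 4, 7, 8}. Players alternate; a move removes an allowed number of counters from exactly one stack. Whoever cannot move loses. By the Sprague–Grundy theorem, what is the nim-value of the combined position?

3

Stack A, S = {5, 6, 7, 8, 9}:
n :  0  1  2  3  4  5  6  7  8  9 10 11
G :  0  0  0  0  0  1  1  1  1  1  2  2
G_A(11) = 2.
Stack B, S = {1, 2, 4, 7, 8}:
G(0) = 0
G(1) = mex{0} = 1
G(2) = mex{1,0} = 2
G(3) = mex{2,1} = 0
G(4) = mex{0,2,0} = 1
G(5) = mex{1,0,1} = 2
G(6) = mex{2,1,2} = 0
G(7) = mex{0,2,0,0} = 1
G(8) = mex{1,0,1,1,0} = 2
G(9) = mex{2,1,2,2,1} = 0
G(10) = mex{0,2,0,0,2} = 1
G(11) = mex{1,0,1,1,0} = 2
G(12) = mex{2,1,2,2,1} = 0
G(13) = mex{0,2,0,0,2} = 1
G_B(13) = 1.
Combined Grundy value = 2 ⊕ 1 = 3.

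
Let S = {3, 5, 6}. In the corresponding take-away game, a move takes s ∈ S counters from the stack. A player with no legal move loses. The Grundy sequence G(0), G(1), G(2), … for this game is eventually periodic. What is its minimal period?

9

n :  0  1  2  3  4  5  6  7  8  9 10 11 12 13 14 15 16 17 18 19
G :  0  0  0  1  1  1  2  2  2  0  0  0  1  1  1  2  2  2  0  0
G(n+9) = G(n) holds for n = 0,…,5 (a full window of length max(S) = 6), so the sequence is purely periodic with period 9.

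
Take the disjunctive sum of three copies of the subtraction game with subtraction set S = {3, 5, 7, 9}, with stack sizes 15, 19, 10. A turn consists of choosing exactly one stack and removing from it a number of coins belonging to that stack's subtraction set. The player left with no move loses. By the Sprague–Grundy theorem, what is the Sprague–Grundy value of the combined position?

0

All stacks use S = {3, 5, 7, 9}:
G(0) = 0
G(1) = mex{} = 0
G(2) = mex{} = 0
G(3) = mex{0} = 1
G(4) = mex{0} = 1
G(5) = mex{0,0} = 1
G(6) = mex{1,0} = 2
G(7) = mex{1,0,0} = 2
G(8) = mex{1,1,0} = 2
G(9) = mex{2,1,0,0} = 3
G(10) = mex{2,1,1,0} = 3
G(11) = mex{2,2,1,0} = 3
G(12) = mex{3,2,1,1} = 0
G(13) = mex{3,2,2,1} = 0
G(14) = mex{3,3,2,1} = 0
G(15) = mex{0,3,2,2} = 1
G(16) = mex{0,3,3,2} = 1
G(17) = mex{0,0,3,2} = 1
G(18) = mex{1,0,3,3} = 2
G(19) = mex{1,0,0,3} = 2
Stack A: G(15) = 1.
Stack B: G(19) = 2.
Stack C: G(10) = 3.
Combined Grundy value = 1 ⊕ 2 ⊕ 3 = 0.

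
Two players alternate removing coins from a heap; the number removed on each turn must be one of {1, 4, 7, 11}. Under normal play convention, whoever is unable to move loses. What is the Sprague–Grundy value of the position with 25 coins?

G(0) = 0
G(1) = mex{0} = 1
G(2) = mex{1} = 0
G(3) = mex{0} = 1
G(4) = mex{1,0} = 2
G(5) = mex{2,1} = 0
G(6) = mex{0,0} = 1
G(7) = mex{1,1,0} = 2
G(8) = mex{2,2,1} = 0
G(9) = mex{0,0,0} = 1
G(10) = mex{1,1,1} = 0
G(11) = mex{0,2,2,0} = 1
G(12) = mex{1,0,0,1} = 2
G(13) = mex{2,1,1,0} = 3
G(14) = mex{3,0,2,1} = 4
G(15) = mex{4,1,0,2} = 3
G(16) = mex{3,2,1,0} = 4
G(17) = mex{4,3,0,1} = 2
G(18) = mex{2,4,1,2} = 0
G(19) = mex{0,3,2,0} = 1
G(20) = mex{1,4,3,1} = 0
G(21) = mex{0,2,4,0} = 1
G(22) = mex{1,0,3,1} = 2
G(23) = mex{2,1,4,2} = 0
G(24) = mex{0,0,2,3} = 1
G(25) = mex{1,1,0,4} = 2

2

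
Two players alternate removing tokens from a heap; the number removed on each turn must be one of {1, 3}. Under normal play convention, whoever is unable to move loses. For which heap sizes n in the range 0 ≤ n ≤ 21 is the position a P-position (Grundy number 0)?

n :  0  1  2  3  4  5  6  7  8  9 10 11 12 13 14 15 16 17 18 19 20 21
G :  0  1  0  1  0  1  0  1  0  1  0  1  0  1  0  1  0  1  0  1  0  1
P-positions are exactly the n with G(n) = 0.

0, 2, 4, 6, 8, 10, 12, 14, 16, 18, 20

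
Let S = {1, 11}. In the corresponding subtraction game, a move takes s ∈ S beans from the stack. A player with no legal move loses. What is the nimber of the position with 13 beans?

n :  0  1  2  3  4  5  6  7  8  9 10 11 12 13
G :  0  1  0  1  0  1  0  1  0  1  0  1  0  1

1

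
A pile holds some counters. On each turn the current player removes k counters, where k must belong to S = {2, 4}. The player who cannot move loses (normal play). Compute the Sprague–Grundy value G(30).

0

G(0) = 0
G(1) = mex{} = 0
G(2) = mex{0} = 1
G(3) = mex{0} = 1
G(4) = mex{1,0} = 2
G(5) = mex{1,0} = 2
G(6) = mex{2,1} = 0
G(7) = mex{2,1} = 0
G(8) = mex{0,2} = 1
G(9) = mex{0,2} = 1
G(10) = mex{1,0} = 2
G(11) = mex{1,0} = 2
G(12) = mex{2,1} = 0
G(13) = mex{2,1} = 0
G(14) = mex{0,2} = 1
G(15) = mex{0,2} = 1
G(16) = mex{1,0} = 2
G(17) = mex{1,0} = 2
G(18) = mex{2,1} = 0
G(19) = mex{2,1} = 0
G(20) = mex{0,2} = 1
G(21) = mex{0,2} = 1
G(22) = mex{1,0} = 2
G(23) = mex{1,0} = 2
G(24) = mex{2,1} = 0
G(25) = mex{2,1} = 0
G(26) = mex{0,2} = 1
G(27) = mex{0,2} = 1
G(28) = mex{1,0} = 2
G(29) = mex{1,0} = 2
G(30) = mex{2,1} = 0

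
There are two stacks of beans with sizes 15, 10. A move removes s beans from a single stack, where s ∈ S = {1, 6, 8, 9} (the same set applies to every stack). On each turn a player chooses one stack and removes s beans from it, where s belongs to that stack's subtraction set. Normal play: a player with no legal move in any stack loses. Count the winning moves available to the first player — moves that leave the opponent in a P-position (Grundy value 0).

All stacks use S = {1, 6, 8, 9}:
n :  0  1  2  3  4  5  6  7  8  9 10 11 12 13 14 15
G :  0  1  0  1  0  1  2  0  1  2  3  2  3  2  0  1
Stack A: G(15) = 1.
Stack B: G(10) = 3.
Combined Grundy value = 1 ⊕ 3 = 2.
A winning move leaves total XOR = 0, i.e. changes one component's Grundy value g to g ⊕ X where X is the current total.
Stack A: need g' = 1⊕2 = 3. Options: 15−1→G=0, 15−6→G=2, 15−8→G=0, 15−9→G=2. Hits: 0.
Stack B: need g' = 3⊕2 = 1. Options: 10−1→G=2, 10−6→G=0, 10−8→G=0, 10−9→G=1. Hits: 1.

1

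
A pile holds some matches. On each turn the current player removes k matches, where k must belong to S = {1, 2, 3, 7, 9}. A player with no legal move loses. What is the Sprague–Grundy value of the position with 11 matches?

G(0) = 0
G(1) = mex{0} = 1
G(2) = mex{1,0} = 2
G(3) = mex{2,1,0} = 3
G(4) = mex{3,2,1} = 0
G(5) = mex{0,3,2} = 1
G(6) = mex{1,0,3} = 2
G(7) = mex{2,1,0,0} = 3
G(8) = mex{3,2,1,1} = 0
G(9) = mex{0,3,2,2,0} = 1
G(10) = mex{1,0,3,3,1} = 2
G(11) = mex{2,1,0,0,2} = 3

3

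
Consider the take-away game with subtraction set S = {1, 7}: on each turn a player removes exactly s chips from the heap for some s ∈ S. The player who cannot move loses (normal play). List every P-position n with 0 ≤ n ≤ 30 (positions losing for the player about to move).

0, 2, 4, 6, 8, 10, 12, 14, 16, 18, 20, 22, 24, 26, 28, 30

n :  0  1  2  3  4  5  6  7  8  9 10 11 12 13 14 15 16 17 18 19 20 21 22 23 24 25 26 27 28 29 30
G :  0  1  0  1  0  1  0  1  0  1  0  1  0  1  0  1  0  1  0  1  0  1  0  1  0  1  0  1  0  1  0
P-positions are exactly the n with G(n) = 0.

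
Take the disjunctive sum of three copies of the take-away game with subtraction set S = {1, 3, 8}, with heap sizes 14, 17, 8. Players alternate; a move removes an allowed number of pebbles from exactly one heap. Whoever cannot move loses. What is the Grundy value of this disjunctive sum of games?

3

All heaps use S = {1, 3, 8}:
G(0) = 0
G(1) = mex{0} = 1
G(2) = mex{1} = 0
G(3) = mex{0,0} = 1
G(4) = mex{1,1} = 0
G(5) = mex{0,0} = 1
G(6) = mex{1,1} = 0
G(7) = mex{0,0} = 1
G(8) = mex{1,1,0} = 2
G(9) = mex{2,0,1} = 3
G(10) = mex{3,1,0} = 2
G(11) = mex{2,2,1} = 0
G(12) = mex{0,3,0} = 1
G(13) = mex{1,2,1} = 0
G(14) = mex{0,0,0} = 1
G(15) = mex{1,1,1} = 0
G(16) = mex{0,0,2} = 1
G(17) = mex{1,1,3} = 0
Heap A: G(14) = 1.
Heap B: G(17) = 0.
Heap C: G(8) = 2.
Combined Grundy value = 1 ⊕ 0 ⊕ 2 = 3.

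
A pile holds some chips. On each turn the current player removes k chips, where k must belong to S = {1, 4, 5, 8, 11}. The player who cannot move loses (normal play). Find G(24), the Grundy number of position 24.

G(0) = 0
G(1) = mex{0} = 1
G(2) = mex{1} = 0
G(3) = mex{0} = 1
G(4) = mex{1,0} = 2
G(5) = mex{2,1,0} = 3
G(6) = mex{3,0,1} = 2
G(7) = mex{2,1,0} = 3
G(8) = mex{3,2,1,0} = 4
G(9) = mex{4,3,2,1} = 0
G(10) = mex{0,2,3,0} = 1
G(11) = mex{1,3,2,1,0} = 4
G(12) = mex{4,4,3,2,1} = 0
G(13) = mex{0,0,4,3,0} = 1
G(14) = mex{1,1,0,2,1} = 3
G(15) = mex{3,4,1,3,2} = 0
G(16) = mex{0,0,4,4,3} = 1
G(17) = mex{1,1,0,0,2} = 3
G(18) = mex{3,3,1,1,3} = 0
G(19) = mex{0,0,3,4,4} = 1
G(20) = mex{1,1,0,0,0} = 2
G(21) = mex{2,3,1,1,1} = 0
G(22) = mex{0,0,3,3,4} = 1
G(23) = mex{1,1,0,0,0} = 2
G(24) = mex{2,2,1,1,1} = 0

0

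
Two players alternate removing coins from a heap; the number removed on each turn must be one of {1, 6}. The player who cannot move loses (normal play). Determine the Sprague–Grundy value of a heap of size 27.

G(0) = 0
G(1) = mex{0} = 1
G(2) = mex{1} = 0
G(3) = mex{0} = 1
G(4) = mex{1} = 0
G(5) = mex{0} = 1
G(6) = mex{1,0} = 2
G(7) = mex{2,1} = 0
G(8) = mex{0,0} = 1
G(9) = mex{1,1} = 0
G(10) = mex{0,0} = 1
G(11) = mex{1,1} = 0
G(12) = mex{0,2} = 1
G(13) = mex{1,0} = 2
G(14) = mex{2,1} = 0
G(15) = mex{0,0} = 1
G(16) = mex{1,1} = 0
G(17) = mex{0,0} = 1
G(18) = mex{1,1} = 0
G(19) = mex{0,2} = 1
G(20) = mex{1,0} = 2
G(21) = mex{2,1} = 0
G(22) = mex{0,0} = 1
G(23) = mex{1,1} = 0
G(24) = mex{0,0} = 1
G(25) = mex{1,1} = 0
G(26) = mex{0,2} = 1
G(27) = mex{1,0} = 2

2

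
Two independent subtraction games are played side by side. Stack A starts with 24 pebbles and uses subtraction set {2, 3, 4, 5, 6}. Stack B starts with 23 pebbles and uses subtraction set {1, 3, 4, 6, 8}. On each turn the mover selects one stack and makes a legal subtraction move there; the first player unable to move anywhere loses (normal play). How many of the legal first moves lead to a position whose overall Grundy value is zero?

0

Stack A, S = {2, 3, 4, 5, 6}:
n :  0  1  2  3  4  5  6  7  8  9 10 11 12 13 14 15 16 17 18 19 20 21 22 23 24
G :  0  0  1  1  2  2  3  3  0  0  1  1  2  2  3  3  0  0  1  1  2  2  3  3  0
G_A(24) = 0.
Stack B, S = {1, 3, 4, 6, 8}:
G(0) = 0
G(1) = mex{0} = 1
G(2) = mex{1} = 0
G(3) = mex{0,0} = 1
G(4) = mex{1,1,0} = 2
G(5) = mex{2,0,1} = 3
G(6) = mex{3,1,0,0} = 2
G(7) = mex{2,2,1,1} = 0
G(8) = mex{0,3,2,0,0} = 1
G(9) = mex{1,2,3,1,1} = 0
G(10) = mex{0,0,2,2,0} = 1
G(11) = mex{1,1,0,3,1} = 2
G(12) = mex{2,0,1,2,2} = 3
G(13) = mex{3,1,0,0,3} = 2
G(14) = mex{2,2,1,1,2} = 0
G(15) = mex{0,3,2,0,0} = 1
G(16) = mex{1,2,3,1,1} = 0
G(17) = mex{0,0,2,2,0} = 1
G(18) = mex{1,1,0,3,1} = 2
G(19) = mex{2,0,1,2,2} = 3
G(20) = mex{3,1,0,0,3} = 2
G(21) = mex{2,2,1,1,2} = 0
G(22) = mex{0,3,2,0,0} = 1
G(23) = mex{1,2,3,1,1} = 0
G_B(23) = 0.
Combined Grundy value = 0 ⊕ 0 = 0.
A winning move leaves total XOR = 0, i.e. changes one component's Grundy value g to g ⊕ X where X is the current total.
Stack A: target g' = 0⊕0 = 0, but every legal move changes the Grundy value (mex property), so 0 moves.
Stack B: target g' = 0⊕0 = 0, but every legal move changes the Grundy value (mex property), so 0 moves.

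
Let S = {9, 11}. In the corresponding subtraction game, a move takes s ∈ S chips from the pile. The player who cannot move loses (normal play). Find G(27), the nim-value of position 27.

0

G(0) = 0
G(1) = mex{} = 0
G(2) = mex{} = 0
G(3) = mex{} = 0
G(4) = mex{} = 0
G(5) = mex{} = 0
G(6) = mex{} = 0
G(7) = mex{} = 0
G(8) = mex{} = 0
G(9) = mex{0} = 1
G(10) = mex{0} = 1
G(11) = mex{0,0} = 1
G(12) = mex{0,0} = 1
G(13) = mex{0,0} = 1
G(14) = mex{0,0} = 1
G(15) = mex{0,0} = 1
G(16) = mex{0,0} = 1
G(17) = mex{0,0} = 1
G(18) = mex{1,0} = 2
G(19) = mex{1,0} = 2
G(20) = mex{1,1} = 0
G(21) = mex{1,1} = 0
G(22) = mex{1,1} = 0
G(23) = mex{1,1} = 0
G(24) = mex{1,1} = 0
G(25) = mex{1,1} = 0
G(26) = mex{1,1} = 0
G(27) = mex{2,1} = 0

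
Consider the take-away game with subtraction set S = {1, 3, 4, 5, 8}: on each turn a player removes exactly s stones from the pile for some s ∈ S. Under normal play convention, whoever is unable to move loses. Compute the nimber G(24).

n :  0  1  2  3  4  5  6  7  8  9 10 11 12 13 14 15 16 17 18 19 20 21 22 23 24
G :  0  1  0  1  2  3  2  3  4  0  1  0  1  2  3  2  3  4  0  1  0  1  2  3  2

2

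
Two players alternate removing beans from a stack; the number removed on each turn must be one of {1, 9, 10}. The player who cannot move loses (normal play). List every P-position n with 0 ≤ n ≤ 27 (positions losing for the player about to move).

0, 2, 4, 6, 8, 19, 21, 23, 25, 27

n :  0  1  2  3  4  5  6  7  8  9 10 11 12 13 14 15 16 17 18 19 20 21 22 23 24 25 26 27
G :  0  1  0  1  0  1  0  1  0  1  2  3  2  3  2  3  2  3  2  0  1  0  1  0  1  0  1  0
P-positions are exactly the n with G(n) = 0.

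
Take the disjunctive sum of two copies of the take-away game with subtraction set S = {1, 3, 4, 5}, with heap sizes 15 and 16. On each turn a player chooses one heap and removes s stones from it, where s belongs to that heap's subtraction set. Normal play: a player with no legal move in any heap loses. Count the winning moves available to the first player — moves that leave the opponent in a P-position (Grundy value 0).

3

All heaps use S = {1, 3, 4, 5}:
G(0) = 0
G(1) = mex{0} = 1
G(2) = mex{1} = 0
G(3) = mex{0,0} = 1
G(4) = mex{1,1,0} = 2
G(5) = mex{2,0,1,0} = 3
G(6) = mex{3,1,0,1} = 2
G(7) = mex{2,2,1,0} = 3
G(8) = mex{3,3,2,1} = 0
G(9) = mex{0,2,3,2} = 1
G(10) = mex{1,3,2,3} = 0
G(11) = mex{0,0,3,2} = 1
G(12) = mex{1,1,0,3} = 2
G(13) = mex{2,0,1,0} = 3
G(14) = mex{3,1,0,1} = 2
G(15) = mex{2,2,1,0} = 3
G(16) = mex{3,3,2,1} = 0
Heap A: G(15) = 3.
Heap B: G(16) = 0.
Combined Grundy value = 3 ⊕ 0 = 3.
A winning move leaves total XOR = 0, i.e. changes one component's Grundy value g to g ⊕ X where X is the current total.
Heap A: need g' = 3⊕3 = 0. Options: 15−1→G=2, 15−3→G=2, 15−4→G=1, 15−5→G=0. Hits: 1.
Heap B: need g' = 0⊕3 = 3. Options: 16−1→G=3, 16−3→G=3, 16−4→G=2, 16−5→G=1. Hits: 2.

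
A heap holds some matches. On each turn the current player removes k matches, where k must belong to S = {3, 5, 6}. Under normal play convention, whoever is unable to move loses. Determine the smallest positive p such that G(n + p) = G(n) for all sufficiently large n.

G(0) = 0
G(1) = mex{} = 0
G(2) = mex{} = 0
G(3) = mex{0} = 1
G(4) = mex{0} = 1
G(5) = mex{0,0} = 1
G(6) = mex{1,0,0} = 2
G(7) = mex{1,0,0} = 2
G(8) = mex{1,1,0} = 2
G(9) = mex{2,1,1} = 0
G(10) = mex{2,1,1} = 0
G(11) = mex{2,2,1} = 0
G(12) = mex{0,2,2} = 1
G(13) = mex{0,2,2} = 1
G(14) = mex{0,0,2} = 1
G(15) = mex{1,0,0} = 2
G(16) = mex{1,0,0} = 2
G(17) = mex{1,1,0} = 2
G(18) = mex{2,1,1} = 0
G(19) = mex{2,1,1} = 0
G(n+9) = G(n) holds for n = 0,…,5 (a full window of length max(S) = 6), so the sequence is purely periodic with period 9.

9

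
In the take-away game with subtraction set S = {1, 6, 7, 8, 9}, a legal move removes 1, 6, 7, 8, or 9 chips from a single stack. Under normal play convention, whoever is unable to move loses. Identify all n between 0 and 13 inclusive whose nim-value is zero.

n :  0  1  2  3  4  5  6  7  8  9 10 11 12 13
G :  0  1  0  1  0  1  2  3  2  3  2  3  4  5
P-positions are exactly the n with G(n) = 0.

0, 2, 4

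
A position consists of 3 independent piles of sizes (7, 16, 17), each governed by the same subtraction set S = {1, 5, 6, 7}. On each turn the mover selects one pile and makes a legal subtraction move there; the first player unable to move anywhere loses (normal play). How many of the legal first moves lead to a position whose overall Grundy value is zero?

All piles use S = {1, 5, 6, 7}:
n :  0  1  2  3  4  5  6  7  8  9 10 11 12 13 14 15 16 17
G :  0  1  0  1  0  1  2  3  2  3  2  3  0  1  0  1  0  1
Pile A: G(7) = 3.
Pile B: G(16) = 0.
Pile C: G(17) = 1.
Combined Grundy value = 3 ⊕ 0 ⊕ 1 = 2.
A winning move leaves total XOR = 0, i.e. changes one component's Grundy value g to g ⊕ X where X is the current total.
Pile A: need g' = 3⊕2 = 1. Options: 7−1→G=2, 7−5→G=0, 7−6→G=1, 7−7→G=0. Hits: 1.
Pile B: need g' = 0⊕2 = 2. Options: 16−1→G=1, 16−5→G=3, 16−6→G=2, 16−7→G=3. Hits: 1.
Pile C: need g' = 1⊕2 = 3. Options: 17−1→G=0, 17−5→G=0, 17−6→G=3, 17−7→G=2. Hits: 1.

3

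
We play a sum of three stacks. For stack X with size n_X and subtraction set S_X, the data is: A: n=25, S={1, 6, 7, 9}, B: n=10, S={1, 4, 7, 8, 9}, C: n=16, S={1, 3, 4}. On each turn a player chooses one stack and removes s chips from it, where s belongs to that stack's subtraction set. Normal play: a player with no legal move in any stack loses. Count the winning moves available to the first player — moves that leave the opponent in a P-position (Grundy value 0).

5

Stack A, S = {1, 6, 7, 9}:
G(0) = 0
G(1) = mex{0} = 1
G(2) = mex{1} = 0
G(3) = mex{0} = 1
G(4) = mex{1} = 0
G(5) = mex{0} = 1
G(6) = mex{1,0} = 2
G(7) = mex{2,1,0} = 3
G(8) = mex{3,0,1} = 2
G(9) = mex{2,1,0,0} = 3
G(10) = mex{3,0,1,1} = 2
G(11) = mex{2,1,0,0} = 3
G(12) = mex{3,2,1,1} = 0
G(13) = mex{0,3,2,0} = 1
G(14) = mex{1,2,3,1} = 0
G(15) = mex{0,3,2,2} = 1
G(16) = mex{1,2,3,3} = 0
G(17) = mex{0,3,2,2} = 1
G(18) = mex{1,0,3,3} = 2
G(19) = mex{2,1,0,2} = 3
G(20) = mex{3,0,1,3} = 2
G(21) = mex{2,1,0,0} = 3
G(22) = mex{3,0,1,1} = 2
G(23) = mex{2,1,0,0} = 3
G(24) = mex{3,2,1,1} = 0
G(25) = mex{0,3,2,0} = 1
G_A(25) = 1.
Stack B, S = {1, 4, 7, 8, 9}:
G(0) = 0
G(1) = mex{0} = 1
G(2) = mex{1} = 0
G(3) = mex{0} = 1
G(4) = mex{1,0} = 2
G(5) = mex{2,1} = 0
G(6) = mex{0,0} = 1
G(7) = mex{1,1,0} = 2
G(8) = mex{2,2,1,0} = 3
G(9) = mex{3,0,0,1,0} = 2
G(10) = mex{2,1,1,0,1} = 3
G_B(10) = 3.
Stack C, S = {1, 3, 4}:
G(0) = 0
G(1) = mex{0} = 1
G(2) = mex{1} = 0
G(3) = mex{0,0} = 1
G(4) = mex{1,1,0} = 2
G(5) = mex{2,0,1} = 3
G(6) = mex{3,1,0} = 2
G(7) = mex{2,2,1} = 0
G(8) = mex{0,3,2} = 1
G(9) = mex{1,2,3} = 0
G(10) = mex{0,0,2} = 1
G(11) = mex{1,1,0} = 2
G(12) = mex{2,0,1} = 3
G(13) = mex{3,1,0} = 2
G(14) = mex{2,2,1} = 0
G(15) = mex{0,3,2} = 1
G(16) = mex{1,2,3} = 0
G_C(16) = 0.
Combined Grundy value = 1 ⊕ 3 ⊕ 0 = 2.
A winning move leaves total XOR = 0, i.e. changes one component's Grundy value g to g ⊕ X where X is the current total.
Stack A: need g' = 1⊕2 = 3. Options: 25−1→G=0, 25−6→G=3, 25−7→G=2, 25−9→G=0. Hits: 1.
Stack B: need g' = 3⊕2 = 1. Options: 10−1→G=2, 10−4→G=1, 10−7→G=1, 10−8→G=0, 10−9→G=1. Hits: 3.
Stack C: need g' = 0⊕2 = 2. Options: 16−1→G=1, 16−3→G=2, 16−4→G=3. Hits: 1.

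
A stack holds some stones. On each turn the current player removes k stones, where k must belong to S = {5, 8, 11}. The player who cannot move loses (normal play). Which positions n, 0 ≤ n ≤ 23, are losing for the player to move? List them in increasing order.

0, 1, 2, 3, 4, 16, 17, 18, 19, 20

n :  0  1  2  3  4  5  6  7  8  9 10 11 12 13 14 15 16 17 18 19 20 21 22 23
G :  0  0  0  0  0  1  1  1  1  1  2  2  2  2  2  3  0  0  0  0  0  1  1  1
P-positions are exactly the n with G(n) = 0.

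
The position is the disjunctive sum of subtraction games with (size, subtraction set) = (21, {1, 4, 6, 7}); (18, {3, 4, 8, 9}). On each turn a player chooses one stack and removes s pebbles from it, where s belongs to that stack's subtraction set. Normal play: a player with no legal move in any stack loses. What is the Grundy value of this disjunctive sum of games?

1

Stack A, S = {1, 4, 6, 7}:
G(0) = 0
G(1) = mex{0} = 1
G(2) = mex{1} = 0
G(3) = mex{0} = 1
G(4) = mex{1,0} = 2
G(5) = mex{2,1} = 0
G(6) = mex{0,0,0} = 1
G(7) = mex{1,1,1,0} = 2
G(8) = mex{2,2,0,1} = 3
G(9) = mex{3,0,1,0} = 2
G(10) = mex{2,1,2,1} = 0
G(11) = mex{0,2,0,2} = 1
G(12) = mex{1,3,1,0} = 2
G(13) = mex{2,2,2,1} = 0
G(14) = mex{0,0,3,2} = 1
G(15) = mex{1,1,2,3} = 0
G(16) = mex{0,2,0,2} = 1
G(17) = mex{1,0,1,0} = 2
G(18) = mex{2,1,2,1} = 0
G(19) = mex{0,0,0,2} = 1
G(20) = mex{1,1,1,0} = 2
G(21) = mex{2,2,0,1} = 3
G_A(21) = 3.
Stack B, S = {3, 4, 8, 9}:
n :  0  1  2  3  4  5  6  7  8  9 10 11 12 13 14 15 16 17 18
G :  0  0  0  1  1  1  2  0  2  3  1  3  0  0  0  1  1  1  2
G_B(18) = 2.
Combined Grundy value = 3 ⊕ 2 = 1.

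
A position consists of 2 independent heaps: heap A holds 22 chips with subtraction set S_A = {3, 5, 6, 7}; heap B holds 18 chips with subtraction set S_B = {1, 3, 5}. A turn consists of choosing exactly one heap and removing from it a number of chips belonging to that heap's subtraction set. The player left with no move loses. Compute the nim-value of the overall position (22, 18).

Heap A, S = {3, 5, 6, 7}:
n :  0  1  2  3  4  5  6  7  8  9 10 11 12 13 14 15 16 17 18 19 20 21 22
G :  0  0  0  1  1  1  2  2  2  3  0  0  0  1  1  1  2  2  2  3  0  0  0
G_A(22) = 0.
Heap B, S = {1, 3, 5}:
n :  0  1  2  3  4  5  6  7  8  9 10 11 12 13 14 15 16 17 18
G :  0  1  0  1  0  1  0  1  0  1  0  1  0  1  0  1  0  1  0
G_B(18) = 0.
Combined Grundy value = 0 ⊕ 0 = 0.

0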